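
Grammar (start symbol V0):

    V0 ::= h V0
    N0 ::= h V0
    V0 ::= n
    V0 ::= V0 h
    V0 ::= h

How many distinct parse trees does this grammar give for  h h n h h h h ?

Parse trees for h h n h h h h (showing first 6 of 15):
  [V0 h [V0 h [V0 [V0 [V0 [V0 [V0 n] h] h] h] h]]]
  [V0 h [V0 [V0 h [V0 [V0 [V0 [V0 n] h] h] h]] h]]
  [V0 h [V0 [V0 [V0 h [V0 [V0 [V0 n] h] h]] h] h]]
  [V0 h [V0 [V0 [V0 [V0 h [V0 [V0 n] h]] h] h] h]]
  [V0 h [V0 [V0 [V0 [V0 [V0 h [V0 n]] h] h] h] h]]
  [V0 [V0 h [V0 h [V0 [V0 [V0 [V0 n] h] h] h]]] h]

15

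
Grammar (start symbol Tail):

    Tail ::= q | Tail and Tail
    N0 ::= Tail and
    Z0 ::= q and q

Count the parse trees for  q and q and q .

2

Parse trees for q and q and q:
  [Tail [Tail q] and [Tail [Tail q] and [Tail q]]]
  [Tail [Tail [Tail q] and [Tail q]] and [Tail q]]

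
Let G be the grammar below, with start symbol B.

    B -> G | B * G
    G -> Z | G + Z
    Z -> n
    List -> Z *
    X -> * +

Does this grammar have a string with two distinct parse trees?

Unambiguous

Only B, G, Z are reachable from B; ignoring the rest: The grammar is stratified — B handles '*' (left-recursive), G handles '+', Z atoms. Each operator has a fixed associativity and precedence level, so every string has one parse.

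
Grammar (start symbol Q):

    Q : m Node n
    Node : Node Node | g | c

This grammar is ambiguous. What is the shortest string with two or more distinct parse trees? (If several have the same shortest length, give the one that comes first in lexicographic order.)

m c c c n

length 3: no string has ≥2 trees
length 4: no string has ≥2 trees
length 5: m c c c n has 2 parse trees

Two derivations of m c c c n:
  Q ⇒ m Node n ⇒ m Node Node n ⇒ m Node Node Node n ⇒ m c Node Node n ⇒ m c c Node n ⇒ m c c c n
  Q ⇒ m Node n ⇒ m Node Node n ⇒ m c Node n ⇒ m c Node Node n ⇒ m c c Node n ⇒ m c c c n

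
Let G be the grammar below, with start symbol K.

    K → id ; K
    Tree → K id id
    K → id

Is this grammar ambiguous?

(Tree is unreachable from K, so its rules don't affect L(K).) Right-recursive list with a separator: after each atom, whether the separator follows determines the rule. One parse per string.

Unambiguous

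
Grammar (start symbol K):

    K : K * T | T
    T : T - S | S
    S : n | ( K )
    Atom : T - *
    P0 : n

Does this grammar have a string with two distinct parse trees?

Unambiguous

Only K, T, S are reachable from K; ignoring the rest: The grammar is stratified — K handles '*' (left-recursive), T handles '-', S atoms. Each operator has a fixed associativity and precedence level, so every string has one parse.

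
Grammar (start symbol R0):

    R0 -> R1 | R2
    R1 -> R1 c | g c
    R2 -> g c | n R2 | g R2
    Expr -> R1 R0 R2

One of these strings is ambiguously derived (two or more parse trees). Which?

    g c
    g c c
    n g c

g c

g c: 2 trees
g c c: 1 tree
n g c: 1 tree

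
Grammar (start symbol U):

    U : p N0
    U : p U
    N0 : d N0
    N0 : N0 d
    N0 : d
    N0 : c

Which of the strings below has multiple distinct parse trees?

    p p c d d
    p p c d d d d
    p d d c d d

p d d c d d

p p c d d: 1 tree
p p c d d d d: 1 tree
p d d c d d: 6 trees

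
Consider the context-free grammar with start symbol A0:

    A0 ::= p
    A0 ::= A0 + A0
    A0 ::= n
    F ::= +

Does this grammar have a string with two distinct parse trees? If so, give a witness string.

Witness: n + n + n

Derivation 1: A0 ⇒ A0 + A0 ⇒ A0 + A0 + A0 ⇒ n + A0 + A0 ⇒ n + n + A0 ⇒ n + n + n
Derivation 2: A0 ⇒ A0 + A0 ⇒ n + A0 ⇒ n + A0 + A0 ⇒ n + n + A0 ⇒ n + n + n

Two distinct leftmost derivations for the same string.

Ambiguous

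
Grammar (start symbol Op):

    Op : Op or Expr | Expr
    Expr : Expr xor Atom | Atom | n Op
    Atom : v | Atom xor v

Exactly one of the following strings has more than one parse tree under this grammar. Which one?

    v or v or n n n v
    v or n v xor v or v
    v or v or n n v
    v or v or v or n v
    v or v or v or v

v or n v xor v or v

v or v or n n n v: 1 tree
v or n v xor v or v: 5 trees
v or v or n n v: 1 tree
v or v or v or n v: 1 tree
v or v or v or v: 1 tree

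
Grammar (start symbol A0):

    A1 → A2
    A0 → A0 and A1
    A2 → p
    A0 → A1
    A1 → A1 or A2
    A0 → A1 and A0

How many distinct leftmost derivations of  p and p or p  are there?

Parse trees for p and p or p:
  [A0 [A0 [A1 [A2 p]]] and [A1 [A1 [A2 p]] or [A2 p]]]
  [A0 [A1 [A2 p]] and [A0 [A1 [A1 [A2 p]] or [A2 p]]]]

2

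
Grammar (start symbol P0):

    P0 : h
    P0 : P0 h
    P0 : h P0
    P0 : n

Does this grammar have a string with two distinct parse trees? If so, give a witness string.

Witness: h h

Derivation 1: P0 ⇒ P0 h ⇒ h h
Derivation 2: P0 ⇒ h P0 ⇒ h h

Two distinct leftmost derivations for the same string.

Ambiguous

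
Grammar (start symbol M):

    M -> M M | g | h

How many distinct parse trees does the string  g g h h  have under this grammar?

5

Parse trees for g g h h:
  [M [M g] [M [M g] [M [M h] [M h]]]]
  [M [M g] [M [M [M g] [M h]] [M h]]]
  [M [M [M g] [M g]] [M [M h] [M h]]]
  [M [M [M g] [M [M g] [M h]]] [M h]]
  [M [M [M [M g] [M g]] [M h]] [M h]]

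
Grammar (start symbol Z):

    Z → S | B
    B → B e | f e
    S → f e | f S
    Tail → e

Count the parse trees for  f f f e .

Parse trees for f f f e:
  [Z [S f [S f [S f e]]]]

1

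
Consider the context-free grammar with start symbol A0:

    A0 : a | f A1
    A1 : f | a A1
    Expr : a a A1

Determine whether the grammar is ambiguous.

Only A0, A1 are reachable from A0; ignoring the rest: Restricted to the reachable nonterminals, every rule has the form A → t or A → t B, and no two rules for the same A share a first terminal. The grammar encodes a DFA — one run per string.

Unambiguous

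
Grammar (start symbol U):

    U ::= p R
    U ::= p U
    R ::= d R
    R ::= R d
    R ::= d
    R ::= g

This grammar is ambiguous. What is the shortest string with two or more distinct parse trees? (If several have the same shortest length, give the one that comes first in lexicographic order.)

length 2: no string has ≥2 trees
length 3: p d d has 2 parse trees

Two derivations of p d d:
  U ⇒ p R ⇒ p d R ⇒ p d d
  U ⇒ p R ⇒ p R d ⇒ p d d

p d d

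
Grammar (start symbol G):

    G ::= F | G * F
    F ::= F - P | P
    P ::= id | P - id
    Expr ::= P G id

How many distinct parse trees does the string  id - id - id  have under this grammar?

Parse trees for id - id - id:
  [G [F [F [P id]] - [P [P id] - id]]]
  [G [F [F [F [P id]] - [P id]] - [P id]]]
  [G [F [F [P [P id] - id]] - [P id]]]
  [G [F [P [P [P id] - id] - id]]]

4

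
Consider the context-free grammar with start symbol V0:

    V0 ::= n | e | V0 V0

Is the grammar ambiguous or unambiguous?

Witness: e e e

Derivation 1: V0 ⇒ V0 V0 ⇒ e V0 ⇒ e V0 V0 ⇒ e e V0 ⇒ e e e
Derivation 2: V0 ⇒ V0 V0 ⇒ V0 V0 V0 ⇒ e V0 V0 ⇒ e e V0 ⇒ e e e

Two distinct leftmost derivations for the same string.

Ambiguous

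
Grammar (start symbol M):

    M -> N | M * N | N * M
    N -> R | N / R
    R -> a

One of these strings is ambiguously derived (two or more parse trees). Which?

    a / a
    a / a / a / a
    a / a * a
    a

a / a * a

a / a: 1 tree
a / a / a / a: 1 tree
a / a * a: 2 trees
a: 1 tree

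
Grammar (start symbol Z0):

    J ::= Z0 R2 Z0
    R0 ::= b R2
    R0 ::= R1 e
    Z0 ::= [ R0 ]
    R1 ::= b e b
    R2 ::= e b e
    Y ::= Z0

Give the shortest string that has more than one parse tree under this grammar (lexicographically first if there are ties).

[ b e b e ]

length 6: [ b e b e ] has 2 parse trees

Two derivations of [ b e b e ]:
  Z0 ⇒ [ R0 ] ⇒ [ b R2 ] ⇒ [ b e b e ]
  Z0 ⇒ [ R0 ] ⇒ [ R1 e ] ⇒ [ b e b e ]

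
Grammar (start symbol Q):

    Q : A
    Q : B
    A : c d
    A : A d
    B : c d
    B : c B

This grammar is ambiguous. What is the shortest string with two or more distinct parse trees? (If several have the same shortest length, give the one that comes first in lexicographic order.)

length 2: c d has 2 parse trees

Two derivations of c d:
  Q ⇒ A ⇒ c d
  Q ⇒ B ⇒ c d

c d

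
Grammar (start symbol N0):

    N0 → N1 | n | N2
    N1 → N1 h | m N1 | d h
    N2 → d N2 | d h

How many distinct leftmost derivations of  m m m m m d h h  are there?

6

Parse trees for m m m m m d h h:
  [N0 [N1 [N1 m [N1 m [N1 m [N1 m [N1 m [N1 d h]]]]]] h]]
  [N0 [N1 m [N1 [N1 m [N1 m [N1 m [N1 m [N1 d h]]]]] h]]]
  [N0 [N1 m [N1 m [N1 [N1 m [N1 m [N1 m [N1 d h]]]] h]]]]
  [N0 [N1 m [N1 m [N1 m [N1 [N1 m [N1 m [N1 d h]]] h]]]]]
  [N0 [N1 m [N1 m [N1 m [N1 m [N1 [N1 m [N1 d h]] h]]]]]]
  [N0 [N1 m [N1 m [N1 m [N1 m [N1 m [N1 [N1 d h] h]]]]]]]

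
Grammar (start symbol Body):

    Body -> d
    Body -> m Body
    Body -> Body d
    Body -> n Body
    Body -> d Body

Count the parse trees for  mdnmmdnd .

Parse trees for mdnmmdnd:
  [Body m [Body d [Body n [Body m [Body m [Body d [Body n [Body d]]]]]]]]

1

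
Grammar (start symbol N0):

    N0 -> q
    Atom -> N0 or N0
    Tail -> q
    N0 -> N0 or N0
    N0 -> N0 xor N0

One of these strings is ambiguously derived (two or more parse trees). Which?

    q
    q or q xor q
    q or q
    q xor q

q or q xor q

q: 1 tree
q or q xor q: 2 trees
q or q: 1 tree
q xor q: 1 tree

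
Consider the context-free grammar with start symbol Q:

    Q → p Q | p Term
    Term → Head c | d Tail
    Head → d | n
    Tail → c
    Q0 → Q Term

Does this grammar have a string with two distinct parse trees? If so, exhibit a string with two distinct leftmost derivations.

Witness: p d c

Derivation 1: Q ⇒ p Term ⇒ p Head c ⇒ p d c
Derivation 2: Q ⇒ p Term ⇒ p d Tail ⇒ p d c

Two distinct leftmost derivations for the same string.

Ambiguous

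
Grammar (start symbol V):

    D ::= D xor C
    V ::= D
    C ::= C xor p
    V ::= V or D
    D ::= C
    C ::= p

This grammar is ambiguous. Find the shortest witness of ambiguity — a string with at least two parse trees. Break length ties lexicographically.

p xor p

length 1: no string has ≥2 trees
length 3: p xor p has 2 parse trees

Two derivations of p xor p:
  V ⇒ D ⇒ D xor C ⇒ C xor C ⇒ p xor C ⇒ p xor p
  V ⇒ D ⇒ C ⇒ C xor p ⇒ p xor p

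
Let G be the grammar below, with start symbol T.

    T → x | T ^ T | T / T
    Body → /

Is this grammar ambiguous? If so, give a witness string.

Witness: x / x / x

Derivation 1: T ⇒ T / T ⇒ x / T ⇒ x / T / T ⇒ x / x / T ⇒ x / x / x
Derivation 2: T ⇒ T / T ⇒ T / T / T ⇒ x / T / T ⇒ x / x / T ⇒ x / x / x

Two distinct leftmost derivations for the same string.

Ambiguous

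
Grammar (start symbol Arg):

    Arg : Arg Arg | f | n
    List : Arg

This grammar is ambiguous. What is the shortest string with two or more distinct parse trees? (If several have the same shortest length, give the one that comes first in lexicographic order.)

length 1: no string has ≥2 trees
length 2: no string has ≥2 trees
length 3: f f f has 2 parse trees

Two derivations of f f f:
  Arg ⇒ Arg Arg ⇒ Arg Arg Arg ⇒ f Arg Arg ⇒ f f Arg ⇒ f f f
  Arg ⇒ Arg Arg ⇒ f Arg ⇒ f Arg Arg ⇒ f f Arg ⇒ f f f

f f f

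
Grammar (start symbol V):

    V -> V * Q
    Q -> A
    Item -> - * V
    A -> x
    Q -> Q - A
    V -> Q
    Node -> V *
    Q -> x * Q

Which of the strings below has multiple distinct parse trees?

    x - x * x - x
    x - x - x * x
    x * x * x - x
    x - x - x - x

x * x * x - x

x - x * x - x: 1 tree
x - x - x * x: 1 tree
x * x * x - x: 7 trees
x - x - x - x: 1 tree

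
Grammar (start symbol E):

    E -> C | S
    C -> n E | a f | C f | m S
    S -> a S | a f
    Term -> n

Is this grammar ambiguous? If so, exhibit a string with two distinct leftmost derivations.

Witness: a f

Derivation 1: E ⇒ C ⇒ a f
Derivation 2: E ⇒ S ⇒ a f

Two distinct leftmost derivations for the same string.

Ambiguous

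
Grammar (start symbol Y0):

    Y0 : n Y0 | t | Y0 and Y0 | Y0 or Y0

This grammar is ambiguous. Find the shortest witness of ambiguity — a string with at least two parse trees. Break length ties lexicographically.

n t and t

length 1: no string has ≥2 trees
length 2: no string has ≥2 trees
length 3: no string has ≥2 trees
length 4: n t and t has 2 parse trees

Two derivations of n t and t:
  Y0 ⇒ n Y0 ⇒ n Y0 and Y0 ⇒ n t and Y0 ⇒ n t and t
  Y0 ⇒ Y0 and Y0 ⇒ n Y0 and Y0 ⇒ n t and Y0 ⇒ n t and t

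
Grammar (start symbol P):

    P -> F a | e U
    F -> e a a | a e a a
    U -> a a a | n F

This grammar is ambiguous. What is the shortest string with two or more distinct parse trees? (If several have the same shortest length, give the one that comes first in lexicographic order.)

e a a a

length 4: e a a a has 2 parse trees

Two derivations of e a a a:
  P ⇒ F a ⇒ e a a a
  P ⇒ e U ⇒ e a a a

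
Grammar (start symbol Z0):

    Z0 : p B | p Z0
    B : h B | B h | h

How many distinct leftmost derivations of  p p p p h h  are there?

2

Parse trees for p p p p h h:
  [Z0 p [Z0 p [Z0 p [Z0 p [B h [B h]]]]]]
  [Z0 p [Z0 p [Z0 p [Z0 p [B [B h] h]]]]]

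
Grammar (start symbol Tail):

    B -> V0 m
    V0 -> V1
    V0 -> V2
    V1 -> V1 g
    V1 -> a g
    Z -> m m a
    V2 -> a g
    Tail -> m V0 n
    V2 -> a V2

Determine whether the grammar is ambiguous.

Ambiguous

Witness: m a g n

Derivation 1: Tail ⇒ m V0 n ⇒ m V1 n ⇒ m a g n
Derivation 2: Tail ⇒ m V0 n ⇒ m V2 n ⇒ m a g n

Two distinct leftmost derivations for the same string.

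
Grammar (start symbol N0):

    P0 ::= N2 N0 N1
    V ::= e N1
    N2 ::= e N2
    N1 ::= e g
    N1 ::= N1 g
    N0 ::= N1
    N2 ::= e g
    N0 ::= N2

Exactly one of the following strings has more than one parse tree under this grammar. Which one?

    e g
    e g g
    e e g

e g: 2 trees
e g g: 1 tree
e e g: 1 tree

e g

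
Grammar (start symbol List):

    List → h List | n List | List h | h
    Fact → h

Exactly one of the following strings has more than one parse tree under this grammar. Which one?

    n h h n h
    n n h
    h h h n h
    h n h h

h n h h

n h h n h: 1 tree
n n h: 1 tree
h h h n h: 1 tree
h n h h: 4 trees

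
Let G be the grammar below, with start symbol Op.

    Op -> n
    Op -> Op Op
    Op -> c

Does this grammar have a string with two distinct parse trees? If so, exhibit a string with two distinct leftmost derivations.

Ambiguous

Witness: c c c

Derivation 1: Op ⇒ Op Op ⇒ Op Op Op ⇒ c Op Op ⇒ c c Op ⇒ c c c
Derivation 2: Op ⇒ Op Op ⇒ c Op ⇒ c Op Op ⇒ c c Op ⇒ c c c

Two distinct leftmost derivations for the same string.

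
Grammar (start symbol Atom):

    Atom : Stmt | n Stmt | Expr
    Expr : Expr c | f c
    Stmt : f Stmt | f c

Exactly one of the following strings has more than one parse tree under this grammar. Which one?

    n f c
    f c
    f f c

f c

n f c: 1 tree
f c: 2 trees
f f c: 1 tree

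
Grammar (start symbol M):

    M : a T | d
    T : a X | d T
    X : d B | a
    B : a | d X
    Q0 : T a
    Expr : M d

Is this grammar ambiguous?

Unambiguous

(Q0, Expr are unreachable from M, so their rules don't affect L(M).) The reachable rules are right-linear with at most one rule per (nonterminal, next-terminal) pair. Each input token forces the next rule, so parsing is deterministic.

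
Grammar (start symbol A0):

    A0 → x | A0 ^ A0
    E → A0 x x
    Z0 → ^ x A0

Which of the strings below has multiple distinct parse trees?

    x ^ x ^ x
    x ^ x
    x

x ^ x ^ x: 2 trees
x ^ x: 1 tree
x: 1 tree

x ^ x ^ x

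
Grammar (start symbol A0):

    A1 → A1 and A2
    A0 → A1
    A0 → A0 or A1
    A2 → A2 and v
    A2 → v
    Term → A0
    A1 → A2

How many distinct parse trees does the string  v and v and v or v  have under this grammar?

Parse trees for v and v and v or v:
  [A0 [A0 [A1 [A1 [A2 v]] and [A2 [A2 v] and v]]] or [A1 [A2 v]]]
  [A0 [A0 [A1 [A1 [A1 [A2 v]] and [A2 v]] and [A2 v]]] or [A1 [A2 v]]]
  [A0 [A0 [A1 [A1 [A2 [A2 v] and v]] and [A2 v]]] or [A1 [A2 v]]]
  [A0 [A0 [A1 [A2 [A2 [A2 v] and v] and v]]] or [A1 [A2 v]]]

4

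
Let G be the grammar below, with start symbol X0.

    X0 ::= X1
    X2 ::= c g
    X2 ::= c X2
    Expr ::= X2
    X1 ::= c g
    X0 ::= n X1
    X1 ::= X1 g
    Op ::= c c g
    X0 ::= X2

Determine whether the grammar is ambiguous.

Ambiguous

Witness: c g

Derivation 1: X0 ⇒ X1 ⇒ c g
Derivation 2: X0 ⇒ X2 ⇒ c g

Two distinct leftmost derivations for the same string.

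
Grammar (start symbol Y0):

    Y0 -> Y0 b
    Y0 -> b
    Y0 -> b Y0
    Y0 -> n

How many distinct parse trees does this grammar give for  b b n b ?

Parse trees for b b n b:
  [Y0 [Y0 b [Y0 b [Y0 n]]] b]
  [Y0 b [Y0 [Y0 b [Y0 n]] b]]
  [Y0 b [Y0 b [Y0 [Y0 n] b]]]

3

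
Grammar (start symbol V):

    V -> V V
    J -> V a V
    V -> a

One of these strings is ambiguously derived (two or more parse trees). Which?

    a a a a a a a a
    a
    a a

a a a a a a a a

a a a a a a a a: 429 trees
a: 1 tree
a a: 1 tree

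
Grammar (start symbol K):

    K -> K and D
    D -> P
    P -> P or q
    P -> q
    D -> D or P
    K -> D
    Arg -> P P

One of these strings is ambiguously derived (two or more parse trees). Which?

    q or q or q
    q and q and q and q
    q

q or q or q

q or q or q: 4 trees
q and q and q and q: 1 tree
q: 1 tree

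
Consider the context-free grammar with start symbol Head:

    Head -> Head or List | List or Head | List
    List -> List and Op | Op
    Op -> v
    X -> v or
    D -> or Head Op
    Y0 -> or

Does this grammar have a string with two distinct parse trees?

Ambiguous

Witness: v or v

Derivation 1: Head ⇒ Head or List ⇒ List or List ⇒ Op or List ⇒ v or List ⇒ v or Op ⇒ v or v
Derivation 2: Head ⇒ List or Head ⇒ Op or Head ⇒ v or Head ⇒ v or List ⇒ v or Op ⇒ v or v

Two distinct leftmost derivations for the same string.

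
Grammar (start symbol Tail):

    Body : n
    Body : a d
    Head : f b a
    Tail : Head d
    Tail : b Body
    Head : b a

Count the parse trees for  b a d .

Parse trees for b a d:
  [Tail [Head b a] d]
  [Tail b [Body a d]]

2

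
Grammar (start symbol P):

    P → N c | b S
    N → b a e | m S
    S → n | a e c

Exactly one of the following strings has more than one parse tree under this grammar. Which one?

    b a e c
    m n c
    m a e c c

b a e c

b a e c: 2 trees
m n c: 1 tree
m a e c c: 1 tree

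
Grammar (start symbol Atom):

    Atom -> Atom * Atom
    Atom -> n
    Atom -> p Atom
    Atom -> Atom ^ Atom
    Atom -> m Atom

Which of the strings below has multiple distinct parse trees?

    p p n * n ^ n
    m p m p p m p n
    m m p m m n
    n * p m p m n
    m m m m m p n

p p n * n ^ n: 9 trees
m p m p p m p n: 1 tree
m m p m m n: 1 tree
n * p m p m n: 1 tree
m m m m m p n: 1 tree

p p n * n ^ n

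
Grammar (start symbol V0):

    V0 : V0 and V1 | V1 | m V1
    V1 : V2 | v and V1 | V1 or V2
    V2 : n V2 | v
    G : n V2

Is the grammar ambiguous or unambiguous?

Witness: v and v

Derivation 1: V0 ⇒ V0 and V1 ⇒ V1 and V1 ⇒ V2 and V1 ⇒ v and V1 ⇒ v and V2 ⇒ v and v
Derivation 2: V0 ⇒ V1 ⇒ v and V1 ⇒ v and V2 ⇒ v and v

Two distinct leftmost derivations for the same string.

Ambiguous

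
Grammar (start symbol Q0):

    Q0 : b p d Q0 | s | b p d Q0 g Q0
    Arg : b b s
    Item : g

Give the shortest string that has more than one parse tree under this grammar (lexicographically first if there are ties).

b p d b p d s g s

length 1: no string has ≥2 trees
length 4: no string has ≥2 trees
length 6: no string has ≥2 trees
length 7: no string has ≥2 trees
length 9: b p d b p d s g s has 2 parse trees

Two derivations of b p d b p d s g s:
  Q0 ⇒ b p d Q0 ⇒ b p d b p d Q0 g Q0 ⇒ b p d b p d s g Q0 ⇒ b p d b p d s g s
  Q0 ⇒ b p d Q0 g Q0 ⇒ b p d b p d Q0 g Q0 ⇒ b p d b p d s g Q0 ⇒ b p d b p d s g s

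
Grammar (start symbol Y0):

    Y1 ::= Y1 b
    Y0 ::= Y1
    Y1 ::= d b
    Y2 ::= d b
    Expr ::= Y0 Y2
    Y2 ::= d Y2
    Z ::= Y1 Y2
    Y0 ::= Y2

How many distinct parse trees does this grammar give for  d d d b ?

1

Parse trees for d d d b:
  [Y0 [Y2 d [Y2 d [Y2 d b]]]]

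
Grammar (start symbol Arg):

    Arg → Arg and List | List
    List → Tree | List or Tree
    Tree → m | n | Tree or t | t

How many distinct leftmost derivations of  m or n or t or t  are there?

4

Parse trees for m or n or t or t:
  [Arg [List [List [Tree m]] or [Tree [Tree [Tree n] or t] or t]]]
  [Arg [List [List [List [Tree m]] or [Tree n]] or [Tree [Tree t] or t]]]
  [Arg [List [List [List [Tree m]] or [Tree [Tree n] or t]] or [Tree t]]]
  [Arg [List [List [List [List [Tree m]] or [Tree n]] or [Tree t]] or [Tree t]]]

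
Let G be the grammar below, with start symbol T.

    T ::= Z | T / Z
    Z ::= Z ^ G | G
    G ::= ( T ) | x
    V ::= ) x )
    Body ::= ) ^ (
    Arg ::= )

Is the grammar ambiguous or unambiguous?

Unambiguous

Only T, Z, G are reachable from T; ignoring the rest: The grammar is stratified — T handles '/' (left-recursive), Z handles '^', G atoms. Each operator has a fixed associativity and precedence level, so every string has one parse.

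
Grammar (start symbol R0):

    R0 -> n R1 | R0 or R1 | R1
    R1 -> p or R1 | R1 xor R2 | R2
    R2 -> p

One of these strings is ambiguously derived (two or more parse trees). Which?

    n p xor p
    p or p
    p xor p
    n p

p or p

n p xor p: 1 tree
p or p: 2 trees
p xor p: 1 tree
n p: 1 tree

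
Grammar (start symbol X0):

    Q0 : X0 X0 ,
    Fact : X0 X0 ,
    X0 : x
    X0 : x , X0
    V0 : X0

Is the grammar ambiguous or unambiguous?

Unambiguous

Only X0 is reachable from X0; ignoring the rest: Right-recursive list with a separator: after each atom, whether the separator follows determines the rule. One parse per string.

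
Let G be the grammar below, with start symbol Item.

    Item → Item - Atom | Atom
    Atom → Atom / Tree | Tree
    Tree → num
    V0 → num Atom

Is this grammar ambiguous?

Only Item, Atom, Tree are reachable from Item; ignoring the rest: This is a standard precedence ladder (Item over Atom over Tree), with each level left-recursive on its own operator ('-' at Item, '/' at Atom). That structure is LR(1), hence unambiguous.

Unambiguous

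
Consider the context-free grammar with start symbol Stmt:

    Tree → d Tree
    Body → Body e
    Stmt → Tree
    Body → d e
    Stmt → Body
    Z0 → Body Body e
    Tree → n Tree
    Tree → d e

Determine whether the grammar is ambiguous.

Witness: d e

Derivation 1: Stmt ⇒ Tree ⇒ d e
Derivation 2: Stmt ⇒ Body ⇒ d e

Two distinct leftmost derivations for the same string.

Ambiguous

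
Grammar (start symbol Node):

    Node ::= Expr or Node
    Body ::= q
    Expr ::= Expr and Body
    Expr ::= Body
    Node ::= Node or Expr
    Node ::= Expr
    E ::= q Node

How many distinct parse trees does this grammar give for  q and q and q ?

Parse trees for q and q and q:
  [Node [Expr [Expr [Expr [Body q]] and [Body q]] and [Body q]]]

1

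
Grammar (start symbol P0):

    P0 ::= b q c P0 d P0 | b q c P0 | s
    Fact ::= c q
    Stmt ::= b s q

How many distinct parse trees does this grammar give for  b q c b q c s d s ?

2

Parse trees for b q c b q c s d s:
  [P0 b q c [P0 b q c [P0 s]] d [P0 s]]
  [P0 b q c [P0 b q c [P0 s] d [P0 s]]]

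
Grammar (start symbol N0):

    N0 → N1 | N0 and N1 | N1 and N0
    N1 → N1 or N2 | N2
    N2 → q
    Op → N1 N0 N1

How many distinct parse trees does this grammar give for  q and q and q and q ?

Parse trees for q and q and q and q:
  [N0 [N0 [N0 [N0 [N1 [N2 q]]] and [N1 [N2 q]]] and [N1 [N2 q]]] and [N1 [N2 q]]]
  [N0 [N0 [N0 [N1 [N2 q]] and [N0 [N1 [N2 q]]]] and [N1 [N2 q]]] and [N1 [N2 q]]]
  [N0 [N0 [N1 [N2 q]] and [N0 [N0 [N1 [N2 q]]] and [N1 [N2 q]]]] and [N1 [N2 q]]]
  [N0 [N0 [N1 [N2 q]] and [N0 [N1 [N2 q]] and [N0 [N1 [N2 q]]]]] and [N1 [N2 q]]]
  [N0 [N1 [N2 q]] and [N0 [N0 [N0 [N1 [N2 q]]] and [N1 [N2 q]]] and [N1 [N2 q]]]]
  [N0 [N1 [N2 q]] and [N0 [N0 [N1 [N2 q]] and [N0 [N1 [N2 q]]]] and [N1 [N2 q]]]]
  [N0 [N1 [N2 q]] and [N0 [N1 [N2 q]] and [N0 [N0 [N1 [N2 q]]] and [N1 [N2 q]]]]]
  [N0 [N1 [N2 q]] and [N0 [N1 [N2 q]] and [N0 [N1 [N2 q]] and [N0 [N1 [N2 q]]]]]]

8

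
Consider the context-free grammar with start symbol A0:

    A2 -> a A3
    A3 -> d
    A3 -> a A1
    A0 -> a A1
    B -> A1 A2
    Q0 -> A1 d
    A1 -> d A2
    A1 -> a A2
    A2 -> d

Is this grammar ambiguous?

Only A0, A1, A2, A3 are reachable from A0; ignoring the rest: Restricted to the reachable nonterminals, every rule has the form A → t or A → t B, and no two rules for the same A share a first terminal. The grammar encodes a DFA — one run per string.

Unambiguous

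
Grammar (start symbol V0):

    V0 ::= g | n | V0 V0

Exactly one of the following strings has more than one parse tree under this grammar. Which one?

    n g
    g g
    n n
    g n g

g n g

n g: 1 tree
g g: 1 tree
n n: 1 tree
g n g: 2 trees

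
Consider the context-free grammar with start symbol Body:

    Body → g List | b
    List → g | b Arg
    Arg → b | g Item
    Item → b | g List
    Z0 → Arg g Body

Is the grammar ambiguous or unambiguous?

Unambiguous

Only Body, List, Arg, Item are reachable from Body; ignoring the rest: The reachable rules are right-linear with at most one rule per (nonterminal, next-terminal) pair. Each input token forces the next rule, so parsing is deterministic.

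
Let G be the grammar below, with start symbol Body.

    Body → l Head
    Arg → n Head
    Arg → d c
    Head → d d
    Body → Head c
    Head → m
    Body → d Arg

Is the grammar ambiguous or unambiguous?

Ambiguous

Witness: d d c

Derivation 1: Body ⇒ Head c ⇒ d d c
Derivation 2: Body ⇒ d Arg ⇒ d d c

Two distinct leftmost derivations for the same string.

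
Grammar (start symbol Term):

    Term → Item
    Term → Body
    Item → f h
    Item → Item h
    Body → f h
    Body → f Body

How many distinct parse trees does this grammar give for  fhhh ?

Parse trees for fhhh:
  [Term [Item [Item [Item f h] h] h]]

1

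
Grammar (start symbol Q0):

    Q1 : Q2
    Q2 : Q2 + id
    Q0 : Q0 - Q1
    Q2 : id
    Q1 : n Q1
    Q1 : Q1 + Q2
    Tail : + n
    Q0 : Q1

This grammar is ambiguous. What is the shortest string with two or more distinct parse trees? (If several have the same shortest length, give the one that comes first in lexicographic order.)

id + id

length 1: no string has ≥2 trees
length 2: no string has ≥2 trees
length 3: id + id has 2 parse trees

Two derivations of id + id:
  Q0 ⇒ Q1 ⇒ Q2 ⇒ Q2 + id ⇒ id + id
  Q0 ⇒ Q1 ⇒ Q1 + Q2 ⇒ Q2 + Q2 ⇒ id + Q2 ⇒ id + id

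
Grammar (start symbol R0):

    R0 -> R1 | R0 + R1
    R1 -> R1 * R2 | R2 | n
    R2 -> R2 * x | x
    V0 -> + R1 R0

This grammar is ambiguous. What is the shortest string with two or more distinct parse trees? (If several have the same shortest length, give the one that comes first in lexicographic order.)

x * x

length 1: no string has ≥2 trees
length 3: x * x has 2 parse trees

Two derivations of x * x:
  R0 ⇒ R1 ⇒ R1 * R2 ⇒ R2 * R2 ⇒ x * R2 ⇒ x * x
  R0 ⇒ R1 ⇒ R2 ⇒ R2 * x ⇒ x * x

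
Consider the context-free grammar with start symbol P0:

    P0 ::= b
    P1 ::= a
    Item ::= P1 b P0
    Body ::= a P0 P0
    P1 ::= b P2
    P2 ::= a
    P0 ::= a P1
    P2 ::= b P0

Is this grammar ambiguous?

(Body, Item are unreachable from P0, so their rules don't affect L(P0).) Restricted to the reachable nonterminals, every rule has the form A → t or A → t B, and no two rules for the same A share a first terminal. The grammar encodes a DFA — one run per string.

Unambiguous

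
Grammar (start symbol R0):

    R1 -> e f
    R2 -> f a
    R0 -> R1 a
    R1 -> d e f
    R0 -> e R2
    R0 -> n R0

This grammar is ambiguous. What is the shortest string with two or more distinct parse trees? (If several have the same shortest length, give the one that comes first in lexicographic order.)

e f a

length 3: e f a has 2 parse trees

Two derivations of e f a:
  R0 ⇒ R1 a ⇒ e f a
  R0 ⇒ e R2 ⇒ e f a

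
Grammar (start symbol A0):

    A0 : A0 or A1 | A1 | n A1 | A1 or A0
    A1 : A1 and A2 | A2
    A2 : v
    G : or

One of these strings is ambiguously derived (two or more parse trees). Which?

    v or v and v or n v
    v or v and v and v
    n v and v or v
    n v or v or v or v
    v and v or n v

v or v and v or n v: 1 tree
v or v and v and v: 2 trees
n v and v or v: 1 tree
n v or v or v or v: 1 tree
v and v or n v: 1 tree

v or v and v and v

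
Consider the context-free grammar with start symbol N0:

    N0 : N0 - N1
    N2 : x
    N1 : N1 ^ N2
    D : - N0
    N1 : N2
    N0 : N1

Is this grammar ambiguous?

Unambiguous

(D is unreachable from N0, so its rules don't affect L(N0).) N0 → N0 - N1 | N1  ;  N1 → N1 ^ N2 | N2  — a left-associative chain with N2 at the bottom. Each string factors uniquely by precedence.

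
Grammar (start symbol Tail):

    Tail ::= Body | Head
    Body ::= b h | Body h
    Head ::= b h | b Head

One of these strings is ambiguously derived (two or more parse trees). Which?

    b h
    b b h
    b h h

b h: 2 trees
b b h: 1 tree
b h h: 1 tree

b h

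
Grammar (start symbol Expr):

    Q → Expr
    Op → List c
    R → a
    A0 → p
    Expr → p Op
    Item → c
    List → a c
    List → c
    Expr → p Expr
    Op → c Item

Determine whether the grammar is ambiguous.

Ambiguous

Witness: p c c

Derivation 1: Expr ⇒ p Op ⇒ p List c ⇒ p c c
Derivation 2: Expr ⇒ p Op ⇒ p c Item ⇒ p c c

Two distinct leftmost derivations for the same string.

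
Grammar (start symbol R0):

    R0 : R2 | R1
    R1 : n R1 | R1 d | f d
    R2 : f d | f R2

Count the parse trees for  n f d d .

Parse trees for n f d d:
  [R0 [R1 n [R1 [R1 f d] d]]]
  [R0 [R1 [R1 n [R1 f d]] d]]

2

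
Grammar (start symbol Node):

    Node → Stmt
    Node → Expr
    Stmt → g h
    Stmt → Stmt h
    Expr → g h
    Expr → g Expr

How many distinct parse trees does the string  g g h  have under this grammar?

1

Parse trees for g g h:
  [Node [Expr g [Expr g h]]]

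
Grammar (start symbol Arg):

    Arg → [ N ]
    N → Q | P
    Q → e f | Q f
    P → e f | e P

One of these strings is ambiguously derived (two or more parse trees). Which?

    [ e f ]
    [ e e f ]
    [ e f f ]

[ e f ]: 2 trees
[ e e f ]: 1 tree
[ e f f ]: 1 tree

[ e f ]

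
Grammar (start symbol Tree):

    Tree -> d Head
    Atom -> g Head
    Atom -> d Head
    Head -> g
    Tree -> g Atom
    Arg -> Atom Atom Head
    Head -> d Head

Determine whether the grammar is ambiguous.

Only Tree, Atom, Head are reachable from Tree; ignoring the rest: Each reachable nonterminal has at most one production per leading terminal, and all productions are right-linear; the derivation is determined token-by-token.

Unambiguous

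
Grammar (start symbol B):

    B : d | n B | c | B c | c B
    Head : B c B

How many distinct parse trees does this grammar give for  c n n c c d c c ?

21

Parse trees for c n n c c d c c (showing first 6 of 21):
  [B [B [B c [B n [B n [B c [B c [B d]]]]]] c] c]
  [B [B c [B n [B n [B [B c [B c [B d]]] c]]]] c]
  [B [B c [B n [B n [B c [B [B c [B d]] c]]]]] c]
  [B [B c [B n [B n [B c [B c [B [B d] c]]]]]] c]
  [B [B c [B n [B [B n [B c [B c [B d]]]] c]]] c]
  [B [B c [B [B n [B n [B c [B c [B d]]]]] c]] c]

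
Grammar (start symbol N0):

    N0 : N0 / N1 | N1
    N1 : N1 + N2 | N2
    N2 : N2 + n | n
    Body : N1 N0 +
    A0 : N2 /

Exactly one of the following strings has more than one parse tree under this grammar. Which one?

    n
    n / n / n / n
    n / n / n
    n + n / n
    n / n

n: 1 tree
n / n / n / n: 1 tree
n / n / n: 1 tree
n + n / n: 2 trees
n / n: 1 tree

n + n / n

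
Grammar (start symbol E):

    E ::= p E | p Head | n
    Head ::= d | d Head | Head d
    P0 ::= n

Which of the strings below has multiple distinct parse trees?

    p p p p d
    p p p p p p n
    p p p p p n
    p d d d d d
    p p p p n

p p p p d: 1 tree
p p p p p p n: 1 tree
p p p p p n: 1 tree
p d d d d d: 16 trees
p p p p n: 1 tree

p d d d d d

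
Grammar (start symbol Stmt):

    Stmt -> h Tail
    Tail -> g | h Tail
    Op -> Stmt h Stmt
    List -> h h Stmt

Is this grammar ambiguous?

Unambiguous

(Op, List are unreachable from Stmt, so their rules don't affect L(Stmt).) Each reachable nonterminal has at most one production per leading terminal, and all productions are right-linear; the derivation is determined token-by-token.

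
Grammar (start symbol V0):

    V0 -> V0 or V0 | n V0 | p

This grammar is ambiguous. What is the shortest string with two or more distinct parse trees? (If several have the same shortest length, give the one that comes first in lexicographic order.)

n p or p

length 1: no string has ≥2 trees
length 2: no string has ≥2 trees
length 3: no string has ≥2 trees
length 4: n p or p has 2 parse trees

Two derivations of n p or p:
  V0 ⇒ V0 or V0 ⇒ n V0 or V0 ⇒ n p or V0 ⇒ n p or p
  V0 ⇒ n V0 ⇒ n V0 or V0 ⇒ n p or V0 ⇒ n p or p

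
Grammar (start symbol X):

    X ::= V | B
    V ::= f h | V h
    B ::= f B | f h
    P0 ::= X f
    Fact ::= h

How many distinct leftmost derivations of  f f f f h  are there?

Parse trees for f f f f h:
  [X [B f [B f [B f [B f h]]]]]

1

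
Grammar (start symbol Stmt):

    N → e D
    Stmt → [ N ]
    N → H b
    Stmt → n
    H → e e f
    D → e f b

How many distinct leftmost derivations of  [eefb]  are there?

2

Parse trees for [eefb]:
  [Stmt [ [N e [D e f b]] ]]
  [Stmt [ [N [H e e f] b] ]]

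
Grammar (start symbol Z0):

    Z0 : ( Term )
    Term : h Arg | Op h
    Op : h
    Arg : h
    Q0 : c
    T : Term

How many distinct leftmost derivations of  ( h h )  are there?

2

Parse trees for ( h h ):
  [Z0 ( [Term h [Arg h]] )]
  [Z0 ( [Term [Op h] h] )]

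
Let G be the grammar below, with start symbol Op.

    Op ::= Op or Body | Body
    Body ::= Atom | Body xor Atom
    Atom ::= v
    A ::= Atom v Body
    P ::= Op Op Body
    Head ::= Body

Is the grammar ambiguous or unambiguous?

Unambiguous

Only Op, Body, Atom are reachable from Op; ignoring the rest: The grammar is stratified — Op handles 'or' (left-recursive), Body handles 'xor', Atom atoms. Each operator has a fixed associativity and precedence level, so every string has one parse.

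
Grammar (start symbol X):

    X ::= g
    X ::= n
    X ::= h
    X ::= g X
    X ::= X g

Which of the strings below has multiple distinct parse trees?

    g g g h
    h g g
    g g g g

g g g g

g g g h: 1 tree
h g g: 1 tree
g g g g: 8 trees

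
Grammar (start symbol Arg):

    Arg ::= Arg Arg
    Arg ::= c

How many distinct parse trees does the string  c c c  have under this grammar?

2

Parse trees for c c c:
  [Arg [Arg c] [Arg [Arg c] [Arg c]]]
  [Arg [Arg [Arg c] [Arg c]] [Arg c]]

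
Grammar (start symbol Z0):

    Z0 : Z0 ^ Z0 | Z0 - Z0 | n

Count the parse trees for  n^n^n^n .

Parse trees for n^n^n^n:
  [Z0 [Z0 n] ^ [Z0 [Z0 n] ^ [Z0 [Z0 n] ^ [Z0 n]]]]
  [Z0 [Z0 n] ^ [Z0 [Z0 [Z0 n] ^ [Z0 n]] ^ [Z0 n]]]
  [Z0 [Z0 [Z0 n] ^ [Z0 n]] ^ [Z0 [Z0 n] ^ [Z0 n]]]
  [Z0 [Z0 [Z0 n] ^ [Z0 [Z0 n] ^ [Z0 n]]] ^ [Z0 n]]
  [Z0 [Z0 [Z0 [Z0 n] ^ [Z0 n]] ^ [Z0 n]] ^ [Z0 n]]

5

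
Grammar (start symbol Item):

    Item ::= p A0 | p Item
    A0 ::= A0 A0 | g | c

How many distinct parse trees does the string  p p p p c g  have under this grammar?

Parse trees for p p p p c g:
  [Item p [Item p [Item p [Item p [A0 [A0 c] [A0 g]]]]]]

1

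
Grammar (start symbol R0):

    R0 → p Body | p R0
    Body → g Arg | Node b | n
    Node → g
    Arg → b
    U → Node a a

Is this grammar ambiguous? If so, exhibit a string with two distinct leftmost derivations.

Witness: p g b

Derivation 1: R0 ⇒ p Body ⇒ p g Arg ⇒ p g b
Derivation 2: R0 ⇒ p Body ⇒ p Node b ⇒ p g b

Two distinct leftmost derivations for the same string.

Ambiguous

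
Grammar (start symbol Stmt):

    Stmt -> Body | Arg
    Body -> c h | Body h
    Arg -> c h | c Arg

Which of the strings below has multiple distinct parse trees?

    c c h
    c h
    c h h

c h

c c h: 1 tree
c h: 2 trees
c h h: 1 tree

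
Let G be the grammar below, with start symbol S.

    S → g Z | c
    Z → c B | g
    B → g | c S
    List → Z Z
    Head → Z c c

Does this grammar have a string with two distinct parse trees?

(List, Head are unreachable from S, so their rules don't affect L(S).) Each reachable nonterminal has at most one production per leading terminal, and all productions are right-linear; the derivation is determined token-by-token.

Unambiguous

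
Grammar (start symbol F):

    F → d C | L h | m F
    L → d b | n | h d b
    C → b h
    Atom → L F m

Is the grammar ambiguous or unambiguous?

Ambiguous

Witness: d b h

Derivation 1: F ⇒ d C ⇒ d b h
Derivation 2: F ⇒ L h ⇒ d b h

Two distinct leftmost derivations for the same string.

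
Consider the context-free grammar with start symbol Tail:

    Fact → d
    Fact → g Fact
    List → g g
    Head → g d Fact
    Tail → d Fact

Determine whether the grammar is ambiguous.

(List, Head are unreachable from Tail, so their rules don't affect L(Tail).) Each reachable nonterminal has at most one production per leading terminal, and all productions are right-linear; the derivation is determined token-by-token.

Unambiguous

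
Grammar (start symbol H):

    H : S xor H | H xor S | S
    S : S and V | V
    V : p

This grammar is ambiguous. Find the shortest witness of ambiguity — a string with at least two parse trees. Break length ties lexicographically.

p xor p

length 1: no string has ≥2 trees
length 3: p xor p has 2 parse trees

Two derivations of p xor p:
  H ⇒ S xor H ⇒ V xor H ⇒ p xor H ⇒ p xor S ⇒ p xor V ⇒ p xor p
  H ⇒ H xor S ⇒ S xor S ⇒ V xor S ⇒ p xor S ⇒ p xor V ⇒ p xor p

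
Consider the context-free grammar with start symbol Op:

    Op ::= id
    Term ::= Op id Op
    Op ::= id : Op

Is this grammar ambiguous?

Unambiguous

Only Op is reachable from Op; ignoring the rest: Right-recursive list with a separator: after each atom, whether the separator follows determines the rule. One parse per string.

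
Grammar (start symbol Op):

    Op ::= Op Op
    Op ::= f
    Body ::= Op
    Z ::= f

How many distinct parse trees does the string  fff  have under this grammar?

Parse trees for fff:
  [Op [Op f] [Op [Op f] [Op f]]]
  [Op [Op [Op f] [Op f]] [Op f]]

2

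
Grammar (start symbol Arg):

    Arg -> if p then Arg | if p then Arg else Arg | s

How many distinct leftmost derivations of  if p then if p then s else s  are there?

2

Parse trees for if p then if p then s else s:
  [Arg if p then [Arg if p then [Arg s] else [Arg s]]]
  [Arg if p then [Arg if p then [Arg s]] else [Arg s]]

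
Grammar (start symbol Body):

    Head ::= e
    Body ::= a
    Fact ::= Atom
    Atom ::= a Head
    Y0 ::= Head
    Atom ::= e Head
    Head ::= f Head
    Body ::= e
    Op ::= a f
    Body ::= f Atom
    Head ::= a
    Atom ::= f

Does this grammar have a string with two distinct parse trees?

Unambiguous

(Fact, Op, Y0 are unreachable from Body, so their rules don't affect L(Body).) Restricted to the reachable nonterminals, every rule has the form A → t or A → t B, and no two rules for the same A share a first terminal. The grammar encodes a DFA — one run per string.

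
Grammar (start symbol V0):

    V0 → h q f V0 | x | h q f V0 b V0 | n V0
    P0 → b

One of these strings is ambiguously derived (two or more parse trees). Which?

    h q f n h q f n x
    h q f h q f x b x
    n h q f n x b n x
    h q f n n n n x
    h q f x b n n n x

h q f n h q f n x: 1 tree
h q f h q f x b x: 2 trees
n h q f n x b n x: 1 tree
h q f n n n n x: 1 tree
h q f x b n n n x: 1 tree

h q f h q f x b x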